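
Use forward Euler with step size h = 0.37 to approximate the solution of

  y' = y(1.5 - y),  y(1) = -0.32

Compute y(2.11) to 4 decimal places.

Euler: y_{n+1} = y_n + h·f(s_n, y_n).
s=1.000000, y=-0.320000: f=-0.582400 → y ← -0.320000 + 0.37·(-0.582400) = -0.535488
s=1.370000, y=-0.535488: f=-1.089979 → y ← -0.535488 + 0.37·(-1.089979) = -0.938780
s=1.740000, y=-0.938780: f=-2.289479 → y ← -0.938780 + 0.37·(-2.289479) = -1.785888
y(2.11) ≈ -1.7859

-1.7859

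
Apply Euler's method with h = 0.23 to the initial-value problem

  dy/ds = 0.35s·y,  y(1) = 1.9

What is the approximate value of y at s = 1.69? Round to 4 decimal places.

Euler: y_{n+1} = y_n + h·f(s_n, y_n).
s=1.000000, y=1.900000: f=0.665000 → y ← 1.900000 + 0.23·0.665000 = 2.052950
s=1.230000, y=2.052950: f=0.883795 → y ← 2.052950 + 0.23·0.883795 = 2.256223
s=1.460000, y=2.256223: f=1.152930 → y ← 2.256223 + 0.23·1.152930 = 2.521397
y(1.69) ≈ 2.5214

2.5214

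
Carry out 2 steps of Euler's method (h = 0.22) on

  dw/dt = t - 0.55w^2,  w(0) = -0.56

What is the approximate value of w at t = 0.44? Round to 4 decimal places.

Euler: w_{n+1} = w_n + h·f(t_n, w_n).
t=0.000000, w=-0.560000: f=-0.172480 → w ← -0.560000 + 0.22·(-0.172480) = -0.597946
t=0.220000, w=-0.597946: f=0.023354 → w ← -0.597946 + 0.22·0.023354 = -0.592808
w(0.44) ≈ -0.5928

-0.5928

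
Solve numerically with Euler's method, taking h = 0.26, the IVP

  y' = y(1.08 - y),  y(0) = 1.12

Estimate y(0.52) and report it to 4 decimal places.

1.1002

Euler: y_{n+1} = y_n + h·f(x_n, y_n).
x=0.000000, y=1.120000: f=-0.044800 → y ← 1.120000 + 0.26·(-0.044800) = 1.108352
x=0.260000, y=1.108352: f=-0.031424 → y ← 1.108352 + 0.26·(-0.031424) = 1.100182
y(0.52) ≈ 1.1002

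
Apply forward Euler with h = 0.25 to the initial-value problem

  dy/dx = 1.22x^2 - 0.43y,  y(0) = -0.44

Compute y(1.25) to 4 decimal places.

0.2832

Euler: y_{n+1} = y_n + h·f(x_n, y_n).
x=0.000000, y=-0.440000: f=0.189200 → y ← -0.440000 + 0.25·0.189200 = -0.392700
x=0.250000, y=-0.392700: f=0.245111 → y ← -0.392700 + 0.25·0.245111 = -0.331422
x=0.500000, y=-0.331422: f=0.447512 → y ← -0.331422 + 0.25·0.447512 = -0.219544
x=0.750000, y=-0.219544: f=0.780654 → y ← -0.219544 + 0.25·0.780654 = -0.024381
x=1.000000, y=-0.024381: f=1.230484 → y ← -0.024381 + 0.25·1.230484 = 0.283240
y(1.25) ≈ 0.2832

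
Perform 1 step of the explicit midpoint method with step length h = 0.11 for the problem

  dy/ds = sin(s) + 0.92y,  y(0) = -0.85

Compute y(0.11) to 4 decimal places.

-0.9343

Midpoint: k1 = f(s_n, y_n); k2 = f(s_n + h/2, y_n + (h/2)·k1); y_{n+1} = y_n + h·k2.
s=0.000000, y=-0.850000:
  k1 = f(0.000000, -0.850000) = -0.782000
  k2 = f(0.055000, -0.893010) = -0.766597
  y ← -0.850000 + 0.11·(-0.766597) = -0.934326
y(0.11) ≈ -0.9343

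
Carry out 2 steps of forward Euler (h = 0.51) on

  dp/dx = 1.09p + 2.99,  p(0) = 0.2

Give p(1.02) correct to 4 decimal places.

Euler: p_{n+1} = p_n + h·f(x_n, p_n).
x=0.000000, p=0.200000: f=3.208000 → p ← 0.200000 + 0.51·3.208000 = 1.836080
x=0.510000, p=1.836080: f=4.991327 → p ← 1.836080 + 0.51·4.991327 = 4.381657
p(1.02) ≈ 4.3817

4.3817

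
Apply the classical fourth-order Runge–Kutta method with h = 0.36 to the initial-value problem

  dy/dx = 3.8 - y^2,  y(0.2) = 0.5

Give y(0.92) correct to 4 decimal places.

1.8003

RK4: k1 = f(x_n, y_n); k2 = f(x_n + h/2, y_n + (h/2)·k1); k3 = f(x_n + h/2, y_n + (h/2)·k2); k4 = f(x_n + h, y_n + h·k3); y_{n+1} = y_n + (h/6)·(k1 + 2k2 + 2k3 + k4).
x=0.200000, y=0.500000:
  k1 = f(0.200000, 0.500000) = 3.550000
  k2 = f(0.380000, 1.139000) = 2.502679
  k3 = f(0.380000, 0.950482) = 2.896584
  k4 = f(0.560000, 1.542770) = 1.419860
  y ← 0.500000 + (0.36/6)·(k1 + 2k2 + 2k3 + k4) = 1.446103
x=0.560000, y=1.446103:
  k1 = f(0.560000, 1.446103) = 1.708786
  k2 = f(0.740000, 1.753685) = 0.724590
  k3 = f(0.740000, 1.576529) = 1.314555
  k4 = f(0.920000, 1.919343) = 0.116123
  y ← 1.446103 + (0.36/6)·(k1 + 2k2 + 2k3 + k4) = 1.800295
y(0.92) ≈ 1.8003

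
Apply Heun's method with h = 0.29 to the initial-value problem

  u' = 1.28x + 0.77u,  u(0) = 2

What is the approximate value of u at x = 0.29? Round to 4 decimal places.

Heun: k1 = f(x_n, u_n); k2 = f(x_n + h, u_n + h·k1); u_{n+1} = u_n + (h/2)·(k1 + k2).
x=0.000000, u=2.000000:
  k1 = f(0.000000, 2.000000) = 1.540000
  k2 = f(0.290000, 2.446600) = 2.255082
  u ← 2.000000 + (0.29/2)·(1.540000 + 2.255082) = 2.550287
u(0.29) ≈ 2.5503

2.5503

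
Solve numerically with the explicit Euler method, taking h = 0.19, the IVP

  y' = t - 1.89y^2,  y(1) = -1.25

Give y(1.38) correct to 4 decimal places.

Euler: y_{n+1} = y_n + h·f(t_n, y_n).
t=1.000000, y=-1.250000: f=-1.953125 → y ← -1.250000 + 0.19·(-1.953125) = -1.621094
t=1.190000, y=-1.621094: f=-3.776816 → y ← -1.621094 + 0.19·(-3.776816) = -2.338689
y(1.38) ≈ -2.3387

-2.3387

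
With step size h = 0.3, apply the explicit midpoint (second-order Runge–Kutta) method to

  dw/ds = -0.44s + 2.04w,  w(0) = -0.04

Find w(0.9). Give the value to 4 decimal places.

Midpoint: k1 = f(s_n, w_n); k2 = f(s_n + h/2, w_n + (h/2)·k1); w_{n+1} = w_n + h·k2.
s=0.000000, w=-0.040000:
  k1 = f(0.000000, -0.040000) = -0.081600
  k2 = f(0.150000, -0.052240) = -0.172570
  w ← -0.040000 + 0.3·(-0.172570) = -0.091771
s=0.300000, w=-0.091771:
  k1 = f(0.300000, -0.091771) = -0.319213
  k2 = f(0.450000, -0.139653) = -0.482892
  w ← -0.091771 + 0.3·(-0.482892) = -0.236638
s=0.600000, w=-0.236638:
  k1 = f(0.600000, -0.236638) = -0.746742
  k2 = f(0.750000, -0.348650) = -1.041245
  w ← -0.236638 + 0.3·(-1.041245) = -0.549012
w(0.9) ≈ -0.5490

-0.5490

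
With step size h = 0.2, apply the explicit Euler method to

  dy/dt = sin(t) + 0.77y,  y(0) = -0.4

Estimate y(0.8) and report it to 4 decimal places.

-0.4537

Euler: y_{n+1} = y_n + h·f(t_n, y_n).
t=0.000000, y=-0.400000: f=-0.308000 → y ← -0.400000 + 0.2·(-0.308000) = -0.461600
t=0.200000, y=-0.461600: f=-0.156763 → y ← -0.461600 + 0.2·(-0.156763) = -0.492953
t=0.400000, y=-0.492953: f=0.009845 → y ← -0.492953 + 0.2·0.009845 = -0.490984
t=0.600000, y=-0.490984: f=0.186585 → y ← -0.490984 + 0.2·0.186585 = -0.453667
y(0.8) ≈ -0.4537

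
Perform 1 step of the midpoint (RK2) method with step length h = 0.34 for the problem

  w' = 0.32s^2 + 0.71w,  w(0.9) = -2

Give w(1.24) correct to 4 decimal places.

-2.4059

Midpoint: k1 = f(s_n, w_n); k2 = f(s_n + h/2, w_n + (h/2)·k1); w_{n+1} = w_n + h·k2.
s=0.900000, w=-2.000000:
  k1 = f(0.900000, -2.000000) = -1.160800
  k2 = f(1.070000, -2.197336) = -1.193741
  w ← -2.000000 + 0.34·(-1.193741) = -2.405872
w(1.24) ≈ -2.4059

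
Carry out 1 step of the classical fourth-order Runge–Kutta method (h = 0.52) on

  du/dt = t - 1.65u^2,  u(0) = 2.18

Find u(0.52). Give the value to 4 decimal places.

-0.3681

RK4: k1 = f(t_n, u_n); k2 = f(t_n + h/2, u_n + (h/2)·k1); k3 = f(t_n + h/2, u_n + (h/2)·k2); k4 = f(t_n + h, u_n + h·k3); u_{n+1} = u_n + (h/6)·(k1 + 2k2 + 2k3 + k4).
t=0.000000, u=2.180000:
  k1 = f(0.000000, 2.180000) = -7.841460
  k2 = f(0.260000, 0.141220) = 0.227094
  k3 = f(0.260000, 2.239044) = -8.011977
  k4 = f(0.520000, -1.986228) = -5.989420
  u ← 2.180000 + (0.52/6)·(k1 + 2k2 + 2k3 + k4) = -0.368056
u(0.52) ≈ -0.3681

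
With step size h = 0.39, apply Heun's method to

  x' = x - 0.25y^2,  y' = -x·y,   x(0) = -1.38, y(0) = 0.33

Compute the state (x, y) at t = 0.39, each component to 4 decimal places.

-2.0431, 0.6097

Heun on (x,y): k1 = f(t_n, state_n); k2 = f(t_n + h, state_n + h·k1); state_{n+1} = state_n + (h/2)·(k1 + k2).
0.000000: (-1.380000, 0.330000)
  k1 = (-1.407225, 0.455400)
  predictor → (-1.928818, 0.507606)
  k2 = (-1.993234, 0.979079)
  → (-2.043089, 0.609723)
(x(0.39), y(0.39)) ≈ (-2.0431, 0.6097)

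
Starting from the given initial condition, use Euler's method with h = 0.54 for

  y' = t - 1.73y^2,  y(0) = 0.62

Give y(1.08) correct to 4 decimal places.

0.4889

Euler: y_{n+1} = y_n + h·f(t_n, y_n).
t=0.000000, y=0.620000: f=-0.665012 → y ← 0.620000 + 0.54·(-0.665012) = 0.260894
t=0.540000, y=0.260894: f=0.422247 → y ← 0.260894 + 0.54·0.422247 = 0.488907
y(1.08) ≈ 0.4889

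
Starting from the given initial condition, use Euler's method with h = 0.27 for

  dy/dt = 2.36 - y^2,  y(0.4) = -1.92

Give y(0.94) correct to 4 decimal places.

-3.0422

Euler: y_{n+1} = y_n + h·f(t_n, y_n).
t=0.400000, y=-1.920000: f=-1.326400 → y ← -1.920000 + 0.27·(-1.326400) = -2.278128
t=0.670000, y=-2.278128: f=-2.829867 → y ← -2.278128 + 0.27·(-2.829867) = -3.042192
y(0.94) ≈ -3.0422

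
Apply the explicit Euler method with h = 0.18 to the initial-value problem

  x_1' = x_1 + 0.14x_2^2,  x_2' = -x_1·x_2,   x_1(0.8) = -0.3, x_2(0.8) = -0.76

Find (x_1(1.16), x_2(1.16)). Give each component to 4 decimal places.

-0.3844, -0.8500

Euler on (x_1,x_2): x_1_{n+1} = x_1_n + h·x_1', x_2_{n+1} = x_2_n + h·x_2'.
0.800000: (-0.300000, -0.760000); f=(-0.219136, -0.228000) → (-0.339444, -0.801040)
0.980000: (-0.339444, -0.801040); f=(-0.249611, -0.271909) → (-0.384375, -0.849984)
(x_1(1.16), x_2(1.16)) ≈ (-0.3844, -0.8500)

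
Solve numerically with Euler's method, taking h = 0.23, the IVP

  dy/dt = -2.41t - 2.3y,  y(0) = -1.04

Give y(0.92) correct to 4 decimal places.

Euler: y_{n+1} = y_n + h·f(t_n, y_n).
t=0.000000, y=-1.040000: f=2.392000 → y ← -1.040000 + 0.23·2.392000 = -0.489840
t=0.230000, y=-0.489840: f=0.572332 → y ← -0.489840 + 0.23·0.572332 = -0.358204
t=0.460000, y=-0.358204: f=-0.284732 → y ← -0.358204 + 0.23·(-0.284732) = -0.423692
t=0.690000, y=-0.423692: f=-0.688409 → y ← -0.423692 + 0.23·(-0.688409) = -0.582026
y(0.92) ≈ -0.5820

-0.5820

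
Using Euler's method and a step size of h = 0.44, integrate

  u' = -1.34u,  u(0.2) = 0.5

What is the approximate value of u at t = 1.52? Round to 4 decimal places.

Euler: u_{n+1} = u_n + h·f(t_n, u_n).
t=0.200000, u=0.500000: f=-0.670000 → u ← 0.500000 + 0.44·(-0.670000) = 0.205200
t=0.640000, u=0.205200: f=-0.274968 → u ← 0.205200 + 0.44·(-0.274968) = 0.084214
t=1.080000, u=0.084214: f=-0.112847 → u ← 0.084214 + 0.44·(-0.112847) = 0.034561
u(1.52) ≈ 0.0346

0.0346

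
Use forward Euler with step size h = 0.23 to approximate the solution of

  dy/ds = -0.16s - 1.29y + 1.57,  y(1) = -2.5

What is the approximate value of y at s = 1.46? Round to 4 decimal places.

Euler: y_{n+1} = y_n + h·f(s_n, y_n).
s=1.000000, y=-2.500000: f=4.635000 → y ← -2.500000 + 0.23·4.635000 = -1.433950
s=1.230000, y=-1.433950: f=3.222996 → y ← -1.433950 + 0.23·3.222996 = -0.692661
y(1.46) ≈ -0.6927

-0.6927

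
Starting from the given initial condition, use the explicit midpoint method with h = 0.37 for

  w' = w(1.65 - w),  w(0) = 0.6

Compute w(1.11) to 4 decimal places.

Midpoint: k1 = f(s_n, w_n); k2 = f(s_n + h/2, w_n + (h/2)·k1); w_{n+1} = w_n + h·k2.
s=0.000000, w=0.600000:
  k1 = f(0.000000, 0.600000) = 0.630000
  k2 = f(0.185000, 0.716550) = 0.668864
  w ← 0.600000 + 0.37·0.668864 = 0.847480
s=0.370000, w=0.847480:
  k1 = f(0.370000, 0.847480) = 0.680120
  k2 = f(0.555000, 0.973302) = 0.658632
  w ← 0.847480 + 0.37·0.658632 = 1.091173
s=0.740000, w=1.091173:
  k1 = f(0.740000, 1.091173) = 0.609777
  k2 = f(0.925000, 1.203982) = 0.536998
  w ← 1.091173 + 0.37·0.536998 = 1.289862
w(1.11) ≈ 1.2899

1.2899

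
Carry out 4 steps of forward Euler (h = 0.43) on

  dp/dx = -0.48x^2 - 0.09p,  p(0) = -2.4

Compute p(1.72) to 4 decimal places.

Euler: p_{n+1} = p_n + h·f(x_n, p_n).
x=0.000000, p=-2.400000: f=0.216000 → p ← -2.400000 + 0.43·0.216000 = -2.307120
x=0.430000, p=-2.307120: f=0.118889 → p ← -2.307120 + 0.43·0.118889 = -2.255998
x=0.860000, p=-2.255998: f=-0.151968 → p ← -2.255998 + 0.43·(-0.151968) = -2.321344
x=1.290000, p=-2.321344: f=-0.589847 → p ← -2.321344 + 0.43·(-0.589847) = -2.574978
p(1.72) ≈ -2.5750

-2.5750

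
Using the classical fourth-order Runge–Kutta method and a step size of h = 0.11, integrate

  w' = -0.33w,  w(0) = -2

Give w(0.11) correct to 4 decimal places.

RK4: k1 = f(t_n, w_n); k2 = f(t_n + h/2, w_n + (h/2)·k1); k3 = f(t_n + h/2, w_n + (h/2)·k2); k4 = f(t_n + h, w_n + h·k3); w_{n+1} = w_n + (h/6)·(k1 + 2k2 + 2k3 + k4).
t=0.000000, w=-2.000000:
  k1 = f(0.000000, -2.000000) = 0.660000
  k2 = f(0.055000, -1.963700) = 0.648021
  k3 = f(0.055000, -1.964359) = 0.648238
  k4 = f(0.110000, -1.928694) = 0.636469
  w ← -2.000000 + (0.11/6)·(k1 + 2k2 + 2k3 + k4) = -1.928702
w(0.11) ≈ -1.9287

-1.9287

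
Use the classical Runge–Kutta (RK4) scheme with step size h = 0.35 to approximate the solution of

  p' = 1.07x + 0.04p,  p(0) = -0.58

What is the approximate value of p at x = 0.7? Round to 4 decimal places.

RK4: k1 = f(x_n, p_n); k2 = f(x_n + h/2, p_n + (h/2)·k1); k3 = f(x_n + h/2, p_n + (h/2)·k2); k4 = f(x_n + h, p_n + h·k3); p_{n+1} = p_n + (h/6)·(k1 + 2k2 + 2k3 + k4).
x=0.000000, p=-0.580000:
  k1 = f(0.000000, -0.580000) = -0.023200
  k2 = f(0.175000, -0.584060) = 0.163888
  k3 = f(0.175000, -0.551320) = 0.165197
  k4 = f(0.350000, -0.522181) = 0.353613
  p ← -0.580000 + (0.35/6)·(k1 + 2k2 + 2k3 + k4) = -0.522333
x=0.350000, p=-0.522333:
  k1 = f(0.350000, -0.522333) = 0.353607
  k2 = f(0.525000, -0.460452) = 0.543332
  k3 = f(0.525000, -0.427250) = 0.544660
  k4 = f(0.700000, -0.331702) = 0.735732
  p ← -0.522333 + (0.35/6)·(k1 + 2k2 + 2k3 + k4) = -0.331856
p(0.7) ≈ -0.3319

-0.3319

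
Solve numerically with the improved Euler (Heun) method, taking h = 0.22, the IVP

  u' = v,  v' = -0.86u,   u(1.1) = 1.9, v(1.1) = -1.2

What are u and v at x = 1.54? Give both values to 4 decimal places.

Heun on (u,v): k1 = f(x_n, state_n); k2 = f(x_n + h, state_n + h·k1); state_{n+1} = state_n + (h/2)·(k1 + k2).
1.100000: (1.900000, -1.200000)
  k1 = (-1.200000, -1.634000)
  predictor → (1.636000, -1.559480)
  k2 = (-1.559480, -1.406960)
  → (1.596457, -1.534506)
1.320000: (1.596457, -1.534506)
  k1 = (-1.534506, -1.372953)
  predictor → (1.258866, -1.836555)
  k2 = (-1.836555, -1.082625)
  → (1.225641, -1.804619)
(u(1.54), v(1.54)) ≈ (1.2256, -1.8046)

1.2256, -1.8046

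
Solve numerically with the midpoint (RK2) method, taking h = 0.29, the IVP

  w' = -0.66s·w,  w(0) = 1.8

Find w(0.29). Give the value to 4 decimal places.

1.7500

Midpoint: k1 = f(s_n, w_n); k2 = f(s_n + h/2, w_n + (h/2)·k1); w_{n+1} = w_n + h·k2.
s=0.000000, w=1.800000:
  k1 = f(0.000000, 1.800000) = 0.000000
  k2 = f(0.145000, 1.800000) = -0.172260
  w ← 1.800000 + 0.29·(-0.172260) = 1.750045
w(0.29) ≈ 1.7500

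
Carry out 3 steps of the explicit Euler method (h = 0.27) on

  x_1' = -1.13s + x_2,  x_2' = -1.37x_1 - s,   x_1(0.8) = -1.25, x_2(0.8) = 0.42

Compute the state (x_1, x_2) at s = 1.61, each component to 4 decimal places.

-1.6962, 1.0913

Euler on (x_1,x_2): x_1_{n+1} = x_1_n + h·x_1', x_2_{n+1} = x_2_n + h·x_2'.
0.800000: (-1.250000, 0.420000); f=(-0.484000, 0.912500) → (-1.380680, 0.666375)
1.070000: (-1.380680, 0.666375); f=(-0.542725, 0.821532) → (-1.527216, 0.888189)
1.340000: (-1.527216, 0.888189); f=(-0.626011, 0.752286) → (-1.696239, 1.091306)
(x_1(1.61), x_2(1.61)) ≈ (-1.6962, 1.0913)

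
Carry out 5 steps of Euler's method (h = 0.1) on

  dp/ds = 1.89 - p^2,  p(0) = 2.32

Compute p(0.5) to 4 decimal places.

Euler: p_{n+1} = p_n + h·f(s_n, p_n).
s=0.000000, p=2.320000: f=-3.492400 → p ← 2.320000 + 0.1·(-3.492400) = 1.970760
s=0.100000, p=1.970760: f=-1.993895 → p ← 1.970760 + 0.1·(-1.993895) = 1.771371
s=0.200000, p=1.771371: f=-1.247753 → p ← 1.771371 + 0.1·(-1.247753) = 1.646595
s=0.300000, p=1.646595: f=-0.821276 → p ← 1.646595 + 0.1·(-0.821276) = 1.564468
s=0.400000, p=1.564468: f=-0.557559 → p ← 1.564468 + 0.1·(-0.557559) = 1.508712
p(0.5) ≈ 1.5087

1.5087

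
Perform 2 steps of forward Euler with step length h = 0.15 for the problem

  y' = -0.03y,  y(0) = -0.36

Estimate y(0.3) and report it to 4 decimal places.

-0.3568

Euler: y_{n+1} = y_n + h·f(x_n, y_n).
x=0.000000, y=-0.360000: f=0.010800 → y ← -0.360000 + 0.15·0.010800 = -0.358380
x=0.150000, y=-0.358380: f=0.010751 → y ← -0.358380 + 0.15·0.010751 = -0.356767
y(0.3) ≈ -0.3568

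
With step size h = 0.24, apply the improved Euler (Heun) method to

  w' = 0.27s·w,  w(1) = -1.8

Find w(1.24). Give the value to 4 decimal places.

-1.9353

Heun: k1 = f(s_n, w_n); k2 = f(s_n + h, w_n + h·k1); w_{n+1} = w_n + (h/2)·(k1 + k2).
s=1.000000, w=-1.800000:
  k1 = f(1.000000, -1.800000) = -0.486000
  k2 = f(1.240000, -1.916640) = -0.641691
  w ← -1.800000 + (0.24/2)·(-0.486000 + (-0.641691)) = -1.935323
w(1.24) ≈ -1.9353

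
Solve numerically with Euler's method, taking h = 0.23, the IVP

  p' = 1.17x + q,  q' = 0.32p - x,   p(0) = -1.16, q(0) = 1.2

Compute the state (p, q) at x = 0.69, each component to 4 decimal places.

Euler on (p,q): p_{n+1} = p_n + h·p', q_{n+1} = q_n + h·q'.
0.000000: (-1.160000, 1.200000); f=(1.200000, -0.371200) → (-0.884000, 1.114624)
0.230000: (-0.884000, 1.114624); f=(1.383724, -0.512880) → (-0.565743, 0.996662)
0.460000: (-0.565743, 0.996662); f=(1.534862, -0.641038) → (-0.212725, 0.849223)
(p(0.69), q(0.69)) ≈ (-0.2127, 0.8492)

-0.2127, 0.8492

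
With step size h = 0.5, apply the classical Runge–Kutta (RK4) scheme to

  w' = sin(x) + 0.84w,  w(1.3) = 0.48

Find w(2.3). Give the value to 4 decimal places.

2.5971

RK4: k1 = f(x_n, w_n); k2 = f(x_n + h/2, w_n + (h/2)·k1); k3 = f(x_n + h/2, w_n + (h/2)·k2); k4 = f(x_n + h, w_n + h·k3); w_{n+1} = w_n + (h/6)·(k1 + 2k2 + 2k3 + k4).
x=1.300000, w=0.480000:
  k1 = f(1.300000, 0.480000) = 1.366758
  k2 = f(1.550000, 0.821690) = 1.690003
  k3 = f(1.550000, 0.902501) = 1.757884
  k4 = f(1.800000, 1.358942) = 2.115359
  w ← 0.480000 + (0.5/6)·(k1 + 2k2 + 2k3 + k4) = 1.344824
x=1.800000, w=1.344824:
  k1 = f(1.800000, 1.344824) = 2.103500
  k2 = f(2.050000, 1.870699) = 2.458750
  k3 = f(2.050000, 1.959512) = 2.533352
  k4 = f(2.300000, 2.611500) = 2.939366
  w ← 1.344824 + (0.5/6)·(k1 + 2k2 + 2k3 + k4) = 2.597080
w(2.3) ≈ 2.5971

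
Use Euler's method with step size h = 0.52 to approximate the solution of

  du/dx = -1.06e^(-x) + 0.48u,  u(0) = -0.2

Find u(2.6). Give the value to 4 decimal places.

Euler: u_{n+1} = u_n + h·f(x_n, u_n).
x=0.000000, u=-0.200000: f=-1.156000 → u ← -0.200000 + 0.52·(-1.156000) = -0.801120
x=0.520000, u=-0.801120: f=-1.014729 → u ← -0.801120 + 0.52·(-1.014729) = -1.328779
x=1.040000, u=-1.328779: f=-1.012476 → u ← -1.328779 + 0.52·(-1.012476) = -1.855267
x=1.560000, u=-1.855267: f=-1.113272 → u ← -1.855267 + 0.52·(-1.113272) = -2.434168
x=2.080000, u=-2.434168: f=-1.300827 → u ← -2.434168 + 0.52·(-1.300827) = -3.110598
u(2.6) ≈ -3.1106

-3.1106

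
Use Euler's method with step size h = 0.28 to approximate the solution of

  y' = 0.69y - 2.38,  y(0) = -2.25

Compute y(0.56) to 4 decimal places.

Euler: y_{n+1} = y_n + h·f(t_n, y_n).
t=0.000000, y=-2.250000: f=-3.932500 → y ← -2.250000 + 0.28·(-3.932500) = -3.351100
t=0.280000, y=-3.351100: f=-4.692259 → y ← -3.351100 + 0.28·(-4.692259) = -4.664933
y(0.56) ≈ -4.6649

-4.6649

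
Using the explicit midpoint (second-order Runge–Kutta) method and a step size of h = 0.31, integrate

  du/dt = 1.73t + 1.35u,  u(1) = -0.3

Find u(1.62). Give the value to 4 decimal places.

Midpoint: k1 = f(t_n, u_n); k2 = f(t_n + h/2, u_n + (h/2)·k1); u_{n+1} = u_n + h·k2.
t=1.000000, u=-0.300000:
  k1 = f(1.000000, -0.300000) = 1.325000
  k2 = f(1.155000, -0.094625) = 1.870406
  u ← -0.300000 + 0.31·1.870406 = 0.279826
t=1.310000, u=0.279826:
  k1 = f(1.310000, 0.279826) = 2.644065
  k2 = f(1.465000, 0.689656) = 3.465486
  u ← 0.279826 + 0.31·3.465486 = 1.354126
u(1.62) ≈ 1.3541

1.3541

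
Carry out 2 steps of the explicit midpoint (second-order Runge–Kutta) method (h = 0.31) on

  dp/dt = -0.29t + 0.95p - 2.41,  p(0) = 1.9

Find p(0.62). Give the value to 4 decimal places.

Midpoint: k1 = f(t_n, p_n); k2 = f(t_n + h/2, p_n + (h/2)·k1); p_{n+1} = p_n + h·k2.
t=0.000000, p=1.900000:
  k1 = f(0.000000, 1.900000) = -0.605000
  k2 = f(0.155000, 1.806225) = -0.739036
  p ← 1.900000 + 0.31·(-0.739036) = 1.670899
t=0.310000, p=1.670899:
  k1 = f(0.310000, 1.670899) = -0.912546
  k2 = f(0.465000, 1.529454) = -1.091869
  p ← 1.670899 + 0.31·(-1.091869) = 1.332419
p(0.62) ≈ 1.3324

1.3324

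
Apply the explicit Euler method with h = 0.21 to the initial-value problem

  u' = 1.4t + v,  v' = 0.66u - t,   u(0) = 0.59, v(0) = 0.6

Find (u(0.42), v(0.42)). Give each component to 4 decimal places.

0.9209, 0.7369

Euler on (u,v): u_{n+1} = u_n + h·u', v_{n+1} = v_n + h·v'.
0.000000: (0.590000, 0.600000); f=(0.600000, 0.389400) → (0.716000, 0.681774)
0.210000: (0.716000, 0.681774); f=(0.975774, 0.262560) → (0.920913, 0.736912)
(u(0.42), v(0.42)) ≈ (0.9209, 0.7369)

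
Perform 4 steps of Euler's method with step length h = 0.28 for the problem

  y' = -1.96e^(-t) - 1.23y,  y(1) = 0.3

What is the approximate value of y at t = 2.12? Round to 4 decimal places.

-0.2298

Euler: y_{n+1} = y_n + h·f(t_n, y_n).
t=1.000000, y=0.300000: f=-1.090044 → y ← 0.300000 + 0.28·(-1.090044) = -0.005212
t=1.280000, y=-0.005212: f=-0.538542 → y ← -0.005212 + 0.28·(-0.538542) = -0.156004
t=1.560000, y=-0.156004: f=-0.219982 → y ← -0.156004 + 0.28·(-0.219982) = -0.217599
t=1.840000, y=-0.217599: f=-0.043635 → y ← -0.217599 + 0.28·(-0.043635) = -0.229817
y(2.12) ≈ -0.2298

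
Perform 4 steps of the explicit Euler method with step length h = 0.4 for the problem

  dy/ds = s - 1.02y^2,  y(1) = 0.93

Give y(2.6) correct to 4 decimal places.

1.4883

Euler: y_{n+1} = y_n + h·f(s_n, y_n).
s=1.000000, y=0.930000: f=0.117802 → y ← 0.930000 + 0.4·0.117802 = 0.977121
s=1.400000, y=0.977121: f=0.426140 → y ← 0.977121 + 0.4·0.426140 = 1.147577
s=1.800000, y=1.147577: f=0.456729 → y ← 1.147577 + 0.4·0.456729 = 1.330268
s=2.200000, y=1.330268: f=0.394994 → y ← 1.330268 + 0.4·0.394994 = 1.488266
y(2.6) ≈ 1.4883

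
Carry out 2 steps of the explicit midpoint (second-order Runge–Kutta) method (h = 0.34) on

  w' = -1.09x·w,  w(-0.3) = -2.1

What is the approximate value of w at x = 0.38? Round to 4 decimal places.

Midpoint: k1 = f(x_n, w_n); k2 = f(x_n + h/2, w_n + (h/2)·k1); w_{n+1} = w_n + h·k2.
x=-0.300000, w=-2.100000:
  k1 = f(-0.300000, -2.100000) = -0.686700
  k2 = f(-0.130000, -2.216739) = -0.314112
  w ← -2.100000 + 0.34·(-0.314112) = -2.206798
x=0.040000, w=-2.206798:
  k1 = f(0.040000, -2.206798) = 0.096216
  k2 = f(0.210000, -2.190441) = 0.501392
  w ← -2.206798 + 0.34·0.501392 = -2.036325
w(0.38) ≈ -2.0363

-2.0363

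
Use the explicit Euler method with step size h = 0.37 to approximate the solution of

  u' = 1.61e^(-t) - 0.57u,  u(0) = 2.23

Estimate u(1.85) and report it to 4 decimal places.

1.5829

Euler: u_{n+1} = u_n + h·f(t_n, u_n).
t=0.000000, u=2.230000: f=0.338900 → u ← 2.230000 + 0.37·0.338900 = 2.355393
t=0.370000, u=2.355393: f=-0.230492 → u ← 2.355393 + 0.37·(-0.230492) = 2.270111
t=0.740000, u=2.270111: f=-0.525810 → u ← 2.270111 + 0.37·(-0.525810) = 2.075561
t=1.110000, u=2.075561: f=-0.652480 → u ← 2.075561 + 0.37·(-0.652480) = 1.834144
t=1.480000, u=1.834144: f=-0.678965 → u ← 1.834144 + 0.37·(-0.678965) = 1.582927
u(1.85) ≈ 1.5829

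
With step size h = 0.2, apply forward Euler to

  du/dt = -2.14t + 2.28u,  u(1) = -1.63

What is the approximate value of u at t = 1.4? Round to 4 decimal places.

-4.5923

Euler: u_{n+1} = u_n + h·f(t_n, u_n).
t=1.000000, u=-1.630000: f=-5.856400 → u ← -1.630000 + 0.2·(-5.856400) = -2.801280
t=1.200000, u=-2.801280: f=-8.954918 → u ← -2.801280 + 0.2·(-8.954918) = -4.592264
u(1.4) ≈ -4.5923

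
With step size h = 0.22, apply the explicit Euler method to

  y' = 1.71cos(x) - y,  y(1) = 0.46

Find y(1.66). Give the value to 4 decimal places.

Euler: y_{n+1} = y_n + h·f(x_n, y_n).
x=1.000000, y=0.460000: f=0.463917 → y ← 0.460000 + 0.22·0.463917 = 0.562062
x=1.220000, y=0.562062: f=0.025572 → y ← 0.562062 + 0.22·0.025572 = 0.567688
x=1.440000, y=0.567688: f=-0.344663 → y ← 0.567688 + 0.22·(-0.344663) = 0.491862
y(1.66) ≈ 0.4919

0.4919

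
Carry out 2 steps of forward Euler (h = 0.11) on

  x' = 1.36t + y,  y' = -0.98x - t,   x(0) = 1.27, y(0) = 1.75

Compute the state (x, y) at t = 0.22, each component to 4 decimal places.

Euler on (x,y): x_{n+1} = x_n + h·x', y_{n+1} = y_n + h·y'.
0.000000: (1.270000, 1.750000); f=(1.750000, -1.244600) → (1.462500, 1.613094)
0.110000: (1.462500, 1.613094); f=(1.762694, -1.543250) → (1.656396, 1.443337)
(x(0.22), y(0.22)) ≈ (1.6564, 1.4433)

1.6564, 1.4433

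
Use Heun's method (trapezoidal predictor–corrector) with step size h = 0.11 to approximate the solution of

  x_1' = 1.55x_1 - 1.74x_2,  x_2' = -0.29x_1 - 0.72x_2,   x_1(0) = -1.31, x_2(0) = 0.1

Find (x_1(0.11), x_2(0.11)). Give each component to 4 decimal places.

-1.5764, 0.1364

Heun on (x_1,x_2): k1 = f(t_n, state_n); k2 = f(t_n + h, state_n + h·k1); state_{n+1} = state_n + (h/2)·(k1 + k2).
0.000000: (-1.310000, 0.100000)
  k1 = (-2.204500, 0.307900)
  predictor → (-1.552495, 0.133869)
  k2 = (-2.639299, 0.353838)
  → (-1.576409, 0.136396)
(x_1(0.11), x_2(0.11)) ≈ (-1.5764, 0.1364)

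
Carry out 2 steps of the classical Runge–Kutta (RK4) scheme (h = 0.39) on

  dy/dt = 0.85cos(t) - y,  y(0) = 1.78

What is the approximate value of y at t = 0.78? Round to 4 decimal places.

1.2222

RK4: k1 = f(t_n, y_n); k2 = f(t_n + h/2, y_n + (h/2)·k1); k3 = f(t_n + h/2, y_n + (h/2)·k2); k4 = f(t_n + h, y_n + h·k3); y_{n+1} = y_n + (h/6)·(k1 + 2k2 + 2k3 + k4).
t=0.000000, y=1.780000:
  k1 = f(0.000000, 1.780000) = -0.930000
  k2 = f(0.195000, 1.598650) = -0.764759
  k3 = f(0.195000, 1.630872) = -0.796981
  k4 = f(0.390000, 1.469177) = -0.683005
  y ← 1.780000 + (0.39/6)·(k1 + 2k2 + 2k3 + k4) = 1.472128
t=0.390000, y=1.472128:
  k1 = f(0.390000, 1.472128) = -0.685956
  k2 = f(0.585000, 1.338367) = -0.629712
  k3 = f(0.585000, 1.349335) = -0.640679
  k4 = f(0.780000, 1.222263) = -0.617987
  y ← 1.472128 + (0.39/6)·(k1 + 2k2 + 2k3 + k4) = 1.222221
y(0.78) ≈ 1.2222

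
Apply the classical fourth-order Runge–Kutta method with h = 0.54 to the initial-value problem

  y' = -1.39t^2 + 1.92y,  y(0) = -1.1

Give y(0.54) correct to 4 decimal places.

RK4: k1 = f(t_n, y_n); k2 = f(t_n + h/2, y_n + (h/2)·k1); k3 = f(t_n + h/2, y_n + (h/2)·k2); k4 = f(t_n + h, y_n + h·k3); y_{n+1} = y_n + (h/6)·(k1 + 2k2 + 2k3 + k4).
t=0.000000, y=-1.100000:
  k1 = f(0.000000, -1.100000) = -2.112000
  k2 = f(0.270000, -1.670240) = -3.308192
  k3 = f(0.270000, -1.993212) = -3.928298
  k4 = f(0.540000, -3.221281) = -6.590183
  y ← -1.100000 + (0.54/6)·(k1 + 2k2 + 2k3 + k4) = -3.185765
y(0.54) ≈ -3.1858

-3.1858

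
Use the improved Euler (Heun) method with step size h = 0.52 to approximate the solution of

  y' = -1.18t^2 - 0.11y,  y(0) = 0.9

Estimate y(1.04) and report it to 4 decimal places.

0.3144

Heun: k1 = f(t_n, y_n); k2 = f(t_n + h, y_n + h·k1); y_{n+1} = y_n + (h/2)·(k1 + k2).
t=0.000000, y=0.900000:
  k1 = f(0.000000, 0.900000) = -0.099000
  k2 = f(0.520000, 0.848520) = -0.412409
  y ← 0.900000 + (0.52/2)·(-0.099000 + (-0.412409)) = 0.767034
t=0.520000, y=0.767034:
  k1 = f(0.520000, 0.767034) = -0.403446
  k2 = f(1.040000, 0.557242) = -1.337585
  y ← 0.767034 + (0.52/2)·(-0.403446 + (-1.337585)) = 0.314366
y(1.04) ≈ 0.3144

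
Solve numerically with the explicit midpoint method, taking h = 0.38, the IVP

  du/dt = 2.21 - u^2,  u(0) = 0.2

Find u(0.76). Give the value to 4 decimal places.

1.2221

Midpoint: k1 = f(t_n, u_n); k2 = f(t_n + h/2, u_n + (h/2)·k1); u_{n+1} = u_n + h·k2.
t=0.000000, u=0.200000:
  k1 = f(0.000000, 0.200000) = 2.170000
  k2 = f(0.190000, 0.612300) = 1.835089
  u ← 0.200000 + 0.38·1.835089 = 0.897334
t=0.380000, u=0.897334:
  k1 = f(0.380000, 0.897334) = 1.404792
  k2 = f(0.570000, 1.164244) = 0.854535
  u ← 0.897334 + 0.38·0.854535 = 1.222057
u(0.76) ≈ 1.2221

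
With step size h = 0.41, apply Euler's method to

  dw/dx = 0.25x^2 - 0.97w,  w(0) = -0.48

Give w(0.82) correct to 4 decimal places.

-0.1569

Euler: w_{n+1} = w_n + h·f(x_n, w_n).
x=0.000000, w=-0.480000: f=0.465600 → w ← -0.480000 + 0.41·0.465600 = -0.289104
x=0.410000, w=-0.289104: f=0.322456 → w ← -0.289104 + 0.41·0.322456 = -0.156897
w(0.82) ≈ -0.1569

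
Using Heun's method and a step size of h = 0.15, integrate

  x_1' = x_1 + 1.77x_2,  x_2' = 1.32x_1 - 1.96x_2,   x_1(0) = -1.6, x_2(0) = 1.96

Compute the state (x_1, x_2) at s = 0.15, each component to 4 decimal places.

-1.4171, 1.2260

Heun on (x_1,x_2): k1 = f(s_n, state_n); k2 = f(s_n + h, state_n + h·k1); state_{n+1} = state_n + (h/2)·(k1 + k2).
0.000000: (-1.600000, 1.960000)
  k1 = (1.869200, -5.953600)
  predictor → (-1.319620, 1.066960)
  k2 = (0.568899, -3.833140)
  → (-1.417143, 1.225995)
(x_1(0.15), x_2(0.15)) ≈ (-1.4171, 1.2260)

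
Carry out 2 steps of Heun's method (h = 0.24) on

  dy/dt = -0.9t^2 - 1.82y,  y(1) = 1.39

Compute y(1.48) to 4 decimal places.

Heun: k1 = f(t_n, y_n); k2 = f(t_n + h, y_n + h·k1); y_{n+1} = y_n + (h/2)·(k1 + k2).
t=1.000000, y=1.390000:
  k1 = f(1.000000, 1.390000) = -3.429800
  k2 = f(1.240000, 0.566848) = -2.415503
  y ← 1.390000 + (0.24/2)·(-3.429800 + (-2.415503)) = 0.688564
t=1.240000, y=0.688564:
  k1 = f(1.240000, 0.688564) = -2.637026
  k2 = f(1.480000, 0.055677) = -2.072693
  y ← 0.688564 + (0.24/2)·(-2.637026 + (-2.072693)) = 0.123397
y(1.48) ≈ 0.1234

0.1234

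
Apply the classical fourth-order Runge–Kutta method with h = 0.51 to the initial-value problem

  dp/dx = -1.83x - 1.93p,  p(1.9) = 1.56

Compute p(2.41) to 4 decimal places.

RK4: k1 = f(x_n, p_n); k2 = f(x_n + h/2, p_n + (h/2)·k1); k3 = f(x_n + h/2, p_n + (h/2)·k2); k4 = f(x_n + h, p_n + h·k3); p_{n+1} = p_n + (h/6)·(k1 + 2k2 + 2k3 + k4).
x=1.900000, p=1.560000:
  k1 = f(1.900000, 1.560000) = -6.487800
  k2 = f(2.155000, -0.094389) = -3.761479
  k3 = f(2.155000, 0.600823) = -5.103238
  k4 = f(2.410000, -1.042651) = -2.397983
  p ← 1.560000 + (0.51/6)·(k1 + 2k2 + 2k3 + k4) = -0.702293
p(2.41) ≈ -0.7023

-0.7023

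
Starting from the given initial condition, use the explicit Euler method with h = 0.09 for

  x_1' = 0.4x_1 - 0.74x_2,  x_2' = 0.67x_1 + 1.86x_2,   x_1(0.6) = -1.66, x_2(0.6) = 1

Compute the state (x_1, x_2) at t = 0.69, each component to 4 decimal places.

-1.7864, 1.0673

Euler on (x_1,x_2): x_1_{n+1} = x_1_n + h·x_1', x_2_{n+1} = x_2_n + h·x_2'.
0.600000: (-1.660000, 1.000000); f=(-1.404000, 0.747800) → (-1.786360, 1.067302)
(x_1(0.69), x_2(0.69)) ≈ (-1.7864, 1.0673)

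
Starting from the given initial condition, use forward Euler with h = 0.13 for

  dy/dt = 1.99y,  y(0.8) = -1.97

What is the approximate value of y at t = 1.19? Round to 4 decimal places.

-3.9286

Euler: y_{n+1} = y_n + h·f(t_n, y_n).
t=0.800000, y=-1.970000: f=-3.920300 → y ← -1.970000 + 0.13·(-3.920300) = -2.479639
t=0.930000, y=-2.479639: f=-4.934482 → y ← -2.479639 + 0.13·(-4.934482) = -3.121122
t=1.060000, y=-3.121122: f=-6.211032 → y ← -3.121122 + 0.13·(-6.211032) = -3.928556
y(1.19) ≈ -3.9286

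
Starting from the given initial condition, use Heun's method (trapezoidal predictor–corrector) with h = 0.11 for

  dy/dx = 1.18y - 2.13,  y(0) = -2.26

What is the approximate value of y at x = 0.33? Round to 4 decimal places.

-4.1894

Heun: k1 = f(x_n, y_n); k2 = f(x_n + h, y_n + h·k1); y_{n+1} = y_n + (h/2)·(k1 + k2).
x=0.000000, y=-2.260000:
  k1 = f(0.000000, -2.260000) = -4.796800
  k2 = f(0.110000, -2.787648) = -5.419425
  y ← -2.260000 + (0.11/2)·(-4.796800 + (-5.419425)) = -2.821892
x=0.110000, y=-2.821892:
  k1 = f(0.110000, -2.821892) = -5.459833
  k2 = f(0.220000, -3.422474) = -6.168519
  y ← -2.821892 + (0.11/2)·(-5.459833 + (-6.168519)) = -3.461452
x=0.220000, y=-3.461452:
  k1 = f(0.220000, -3.461452) = -6.214513
  k2 = f(0.330000, -4.145048) = -7.021157
  y ← -3.461452 + (0.11/2)·(-6.214513 + (-7.021157)) = -4.189414
y(0.33) ≈ -4.1894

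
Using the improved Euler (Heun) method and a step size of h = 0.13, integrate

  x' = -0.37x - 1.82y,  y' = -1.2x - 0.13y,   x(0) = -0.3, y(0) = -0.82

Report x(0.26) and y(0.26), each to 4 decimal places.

0.0769, -0.7618

Heun on (x,y): k1 = f(t_n, state_n); k2 = f(t_n + h, state_n + h·k1); state_{n+1} = state_n + (h/2)·(k1 + k2).
0.000000: (-0.300000, -0.820000)
  k1 = (1.603400, 0.466600)
  predictor → (-0.091558, -0.759342)
  k2 = (1.415879, 0.208584)
  → (-0.103747, -0.776113)
0.130000: (-0.103747, -0.776113)
  k1 = (1.450912, 0.225391)
  predictor → (0.084872, -0.746812)
  k2 = (1.327796, -0.004760)
  → (0.076869, -0.761772)
(x(0.26), y(0.26)) ≈ (0.0769, -0.7618)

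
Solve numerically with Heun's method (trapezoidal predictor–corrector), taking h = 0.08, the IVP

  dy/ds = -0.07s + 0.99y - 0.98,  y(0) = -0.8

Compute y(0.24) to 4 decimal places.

Heun: k1 = f(s_n, y_n); k2 = f(s_n + h, y_n + h·k1); y_{n+1} = y_n + (h/2)·(k1 + k2).
s=0.000000, y=-0.800000:
  k1 = f(0.000000, -0.800000) = -1.772000
  k2 = f(0.080000, -0.941760) = -1.917942
  y ← -0.800000 + (0.08/2)·(-1.772000 + (-1.917942)) = -0.947598
s=0.080000, y=-0.947598:
  k1 = f(0.080000, -0.947598) = -1.923722
  k2 = f(0.160000, -1.101495) = -2.081680
  y ← -0.947598 + (0.08/2)·(-1.923722 + (-2.081680)) = -1.107814
s=0.160000, y=-1.107814:
  k1 = f(0.160000, -1.107814) = -2.087936
  k2 = f(0.240000, -1.274849) = -2.258900
  y ← -1.107814 + (0.08/2)·(-2.087936 + (-2.258900)) = -1.281687
y(0.24) ≈ -1.2817

-1.2817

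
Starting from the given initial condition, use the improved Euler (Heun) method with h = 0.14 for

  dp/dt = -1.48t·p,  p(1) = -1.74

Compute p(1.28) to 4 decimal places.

-1.0904

Heun: k1 = f(t_n, p_n); k2 = f(t_n + h, p_n + h·k1); p_{n+1} = p_n + (h/2)·(k1 + k2).
t=1.000000, p=-1.740000:
  k1 = f(1.000000, -1.740000) = 2.575200
  k2 = f(1.140000, -1.379472) = 2.327445
  p ← -1.740000 + (0.14/2)·(2.575200 + 2.327445) = -1.396815
t=1.140000, p=-1.396815:
  k1 = f(1.140000, -1.396815) = 2.356706
  k2 = f(1.280000, -1.066876) = 2.021090
  p ← -1.396815 + (0.14/2)·(2.356706 + 2.021090) = -1.090369
p(1.28) ≈ -1.0904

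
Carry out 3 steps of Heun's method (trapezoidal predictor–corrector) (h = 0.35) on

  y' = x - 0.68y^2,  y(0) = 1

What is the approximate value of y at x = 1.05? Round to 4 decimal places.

Heun: k1 = f(x_n, y_n); k2 = f(x_n + h, y_n + h·k1); y_{n+1} = y_n + (h/2)·(k1 + k2).
x=0.000000, y=1.000000:
  k1 = f(0.000000, 1.000000) = -0.680000
  k2 = f(0.350000, 0.762000) = -0.044838
  y ← 1.000000 + (0.35/2)·(-0.680000 + (-0.044838)) = 0.873153
x=0.350000, y=0.873153:
  k1 = f(0.350000, 0.873153) = -0.168430
  k2 = f(0.700000, 0.814203) = 0.249210
  y ← 0.873153 + (0.35/2)·(-0.168430 + 0.249210) = 0.887290
x=0.700000, y=0.887290:
  k1 = f(0.700000, 0.887290) = 0.164647
  k2 = f(1.050000, 0.944916) = 0.442850
  y ← 0.887290 + (0.35/2)·(0.164647 + 0.442850) = 0.993602
y(1.05) ≈ 0.9936

0.9936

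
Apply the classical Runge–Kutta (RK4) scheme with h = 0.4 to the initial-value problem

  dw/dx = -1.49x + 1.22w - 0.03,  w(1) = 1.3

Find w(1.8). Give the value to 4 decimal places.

0.7117

RK4: k1 = f(x_n, w_n); k2 = f(x_n + h/2, w_n + (h/2)·k1); k3 = f(x_n + h/2, w_n + (h/2)·k2); k4 = f(x_n + h, w_n + h·k3); w_{n+1} = w_n + (h/6)·(k1 + 2k2 + 2k3 + k4).
x=1.000000, w=1.300000:
  k1 = f(1.000000, 1.300000) = 0.066000
  k2 = f(1.200000, 1.313200) = -0.215896
  k3 = f(1.200000, 1.256821) = -0.284679
  k4 = f(1.400000, 1.186129) = -0.668923
  w ← 1.300000 + (0.4/6)·(k1 + 2k2 + 2k3 + k4) = 1.193062
x=1.400000, w=1.193062:
  k1 = f(1.400000, 1.193062) = -0.660465
  k2 = f(1.600000, 1.060969) = -1.119618
  k3 = f(1.600000, 0.969138) = -1.231651
  k4 = f(1.800000, 0.700401) = -1.857510
  w ← 1.193062 + (0.4/6)·(k1 + 2k2 + 2k3 + k4) = 0.711694
w(1.8) ≈ 0.7117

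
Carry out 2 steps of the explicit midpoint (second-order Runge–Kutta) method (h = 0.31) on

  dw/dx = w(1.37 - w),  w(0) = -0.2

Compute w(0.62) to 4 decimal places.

-0.5511

Midpoint: k1 = f(x_n, w_n); k2 = f(x_n + h/2, w_n + (h/2)·k1); w_{n+1} = w_n + h·k2.
x=0.000000, w=-0.200000:
  k1 = f(0.000000, -0.200000) = -0.314000
  k2 = f(0.155000, -0.248670) = -0.402515
  w ← -0.200000 + 0.31·(-0.402515) = -0.324780
x=0.310000, w=-0.324780:
  k1 = f(0.310000, -0.324780) = -0.550430
  k2 = f(0.465000, -0.410096) = -0.730011
  w ← -0.324780 + 0.31·(-0.730011) = -0.551083
w(0.62) ≈ -0.5511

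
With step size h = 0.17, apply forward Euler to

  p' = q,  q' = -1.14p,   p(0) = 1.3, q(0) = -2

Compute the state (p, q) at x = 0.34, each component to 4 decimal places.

Euler on (p,q): p_{n+1} = p_n + h·p', q_{n+1} = q_n + h·q'.
0.000000: (1.300000, -2.000000); f=(-2.000000, -1.482000) → (0.960000, -2.251940)
0.170000: (0.960000, -2.251940); f=(-2.251940, -1.094400) → (0.577170, -2.437988)
(p(0.34), q(0.34)) ≈ (0.5772, -2.4380)

0.5772, -2.4380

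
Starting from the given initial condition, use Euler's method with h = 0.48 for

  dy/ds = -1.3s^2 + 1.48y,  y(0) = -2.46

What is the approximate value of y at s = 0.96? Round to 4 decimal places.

-7.3404

Euler: y_{n+1} = y_n + h·f(s_n, y_n).
s=0.000000, y=-2.460000: f=-3.640800 → y ← -2.460000 + 0.48·(-3.640800) = -4.207584
s=0.480000, y=-4.207584: f=-6.526744 → y ← -4.207584 + 0.48·(-6.526744) = -7.340421
y(0.96) ≈ -7.3404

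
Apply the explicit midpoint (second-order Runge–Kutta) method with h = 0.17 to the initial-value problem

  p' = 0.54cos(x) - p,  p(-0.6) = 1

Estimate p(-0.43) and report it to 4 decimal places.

Midpoint: k1 = f(x_n, p_n); k2 = f(x_n + h/2, p_n + (h/2)·k1); p_{n+1} = p_n + h·k2.
x=-0.600000, p=1.000000:
  k1 = f(-0.600000, 1.000000) = -0.554319
  k2 = f(-0.515000, 0.952883) = -0.482925
  p ← 1.000000 + 0.17·(-0.482925) = 0.917903
p(-0.43) ≈ 0.9179

0.9179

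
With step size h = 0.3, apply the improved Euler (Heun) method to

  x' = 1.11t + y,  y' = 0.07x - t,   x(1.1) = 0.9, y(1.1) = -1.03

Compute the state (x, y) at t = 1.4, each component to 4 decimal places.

0.9606, -1.3855

Heun on (x,y): k1 = f(t_n, state_n); k2 = f(t_n + h, state_n + h·k1); state_{n+1} = state_n + (h/2)·(k1 + k2).
1.100000: (0.900000, -1.030000)
  k1 = (0.191000, -1.037000)
  predictor → (0.957300, -1.341100)
  k2 = (0.212900, -1.332989)
  → (0.960585, -1.385498)
(x(1.4), y(1.4)) ≈ (0.9606, -1.3855)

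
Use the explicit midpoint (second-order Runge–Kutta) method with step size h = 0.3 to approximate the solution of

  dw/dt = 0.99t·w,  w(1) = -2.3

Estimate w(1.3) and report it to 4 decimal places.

Midpoint: k1 = f(t_n, w_n); k2 = f(t_n + h/2, w_n + (h/2)·k1); w_{n+1} = w_n + h·k2.
t=1.000000, w=-2.300000:
  k1 = f(1.000000, -2.300000) = -2.277000
  k2 = f(1.150000, -2.641550) = -3.007405
  w ← -2.300000 + 0.3·(-3.007405) = -3.202221
w(1.3) ≈ -3.2022

-3.2022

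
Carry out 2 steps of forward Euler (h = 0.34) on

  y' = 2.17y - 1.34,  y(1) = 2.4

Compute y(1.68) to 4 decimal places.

Euler: y_{n+1} = y_n + h·f(x_n, y_n).
x=1.000000, y=2.400000: f=3.868000 → y ← 2.400000 + 0.34·3.868000 = 3.715120
x=1.340000, y=3.715120: f=6.721810 → y ← 3.715120 + 0.34·6.721810 = 6.000536
y(1.68) ≈ 6.0005

6.0005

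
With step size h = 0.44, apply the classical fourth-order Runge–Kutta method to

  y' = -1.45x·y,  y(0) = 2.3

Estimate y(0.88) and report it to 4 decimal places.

1.3118

RK4: k1 = f(x_n, y_n); k2 = f(x_n + h/2, y_n + (h/2)·k1); k3 = f(x_n + h/2, y_n + (h/2)·k2); k4 = f(x_n + h, y_n + h·k3); y_{n+1} = y_n + (h/6)·(k1 + 2k2 + 2k3 + k4).
x=0.000000, y=2.300000:
  k1 = f(0.000000, 2.300000) = 0.000000
  k2 = f(0.220000, 2.300000) = -0.733700
  k3 = f(0.220000, 2.138586) = -0.682209
  k4 = f(0.440000, 1.999828) = -1.275890
  y ← 2.300000 + (0.44/6)·(k1 + 2k2 + 2k3 + k4) = 1.998768
x=0.440000, y=1.998768:
  k1 = f(0.440000, 1.998768) = -1.275214
  k2 = f(0.660000, 1.718221) = -1.644337
  k3 = f(0.660000, 1.637014) = -1.566622
  k4 = f(0.880000, 1.309454) = -1.670864
  y ← 1.998768 + (0.44/6)·(k1 + 2k2 + 2k3 + k4) = 1.311782
y(0.88) ≈ 1.3118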